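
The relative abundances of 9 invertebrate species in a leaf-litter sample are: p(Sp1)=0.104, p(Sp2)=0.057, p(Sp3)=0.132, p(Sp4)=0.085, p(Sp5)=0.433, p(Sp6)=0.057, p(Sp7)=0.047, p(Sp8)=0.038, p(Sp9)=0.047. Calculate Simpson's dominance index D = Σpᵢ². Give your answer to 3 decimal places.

0.235

D = 0.104² + 0.057² + 0.132² + 0.085² + 0.433² + 0.057² + 0.047² + 0.038² + 0.047² = 0.01082 + 0.00325 + 0.01742 + 0.00723 + 0.18749 + 0.00325 + 0.00221 + 0.00144 + 0.00221 = 0.23531 (working shown to 5 dp, full precision carried).
To 3 decimal places, D = 0.235.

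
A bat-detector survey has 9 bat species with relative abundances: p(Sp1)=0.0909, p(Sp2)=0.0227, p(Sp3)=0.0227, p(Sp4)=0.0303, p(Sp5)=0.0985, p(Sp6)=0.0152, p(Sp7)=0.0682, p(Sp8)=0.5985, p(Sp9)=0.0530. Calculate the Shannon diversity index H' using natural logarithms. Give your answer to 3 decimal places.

1.434

Each pᵢ ln pᵢ term (working shown to 5 dp, full precision carried): 0.0909×(-2.39800)=-0.21798, 0.0227×(-3.78539)=-0.08593, 0.0227×(-3.78539)=-0.08593, 0.0303×(-3.49661)=-0.10595, 0.0985×(-2.31770)=-0.22829, 0.0152×(-4.18646)=-0.06363, 0.0682×(-2.68531)=-0.18314, 0.5985×(-0.51333)=-0.30723, 0.053×(-2.93746)=-0.15569.
Sum = -1.43376, so H' = 1.434.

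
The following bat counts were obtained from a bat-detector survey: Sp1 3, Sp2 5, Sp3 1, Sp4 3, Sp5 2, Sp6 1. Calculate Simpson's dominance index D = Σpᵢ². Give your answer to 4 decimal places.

Total N = 3+5+1+3+2+1 = 15, so the proportions are 0.2, 0.333333, 0.066667, 0.2, 0.133333, 0.066667 (working shown to 6 dp, full precision carried).
D = 0.2² + 0.333333² + 0.066667² + 0.2² + 0.133333² + 0.066667² = 0.040000 + 0.111111 + 0.004444 + 0.040000 + 0.017778 + 0.004444 = 0.217778.
To 4 decimal places, D = 0.2178.

0.2178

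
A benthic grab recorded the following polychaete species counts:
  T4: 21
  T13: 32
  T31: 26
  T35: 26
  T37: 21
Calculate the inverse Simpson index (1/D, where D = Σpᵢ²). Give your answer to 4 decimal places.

Total N = 21+32+26+26+21 = 126, so the proportions are 0.16666667, 0.25396825, 0.20634921, 0.20634921, 0.16666667 (working shown to 8 dp, full precision carried).
D = 0.16666667² + 0.25396825² + 0.20634921² + 0.20634921² + 0.16666667² = 0.02777778 + 0.06449987 + 0.04257999 + 0.04257999 + 0.02777778 = 0.20521542.
So 1/D = 4.872928, i.e. 4.8729 to 4 decimal places.

4.8729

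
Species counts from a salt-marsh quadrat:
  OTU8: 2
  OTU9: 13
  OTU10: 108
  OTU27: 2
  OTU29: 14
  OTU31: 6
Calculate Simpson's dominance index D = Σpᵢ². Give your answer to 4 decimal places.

Total N = 2+13+108+2+14+6 = 145, so the proportions are 0.013793, 0.089655, 0.744828, 0.013793, 0.096552, 0.041379 (working shown to 6 dp, full precision carried).
D = 0.013793² + 0.089655² + 0.744828² + 0.013793² + 0.096552² + 0.041379² = 0.000190 + 0.008038 + 0.554768 + 0.000190 + 0.009322 + 0.001712 = 0.574221.
To 4 decimal places, D = 0.5742.

0.5742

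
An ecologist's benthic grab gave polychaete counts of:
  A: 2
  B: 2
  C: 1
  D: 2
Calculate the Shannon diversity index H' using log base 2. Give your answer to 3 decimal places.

1.950

Total N = 2+2+1+2 = 7, so the proportions are 0.28571, 0.28571, 0.14286, 0.28571 (working shown to 5 dp, full precision carried).
Each pᵢ log₂ pᵢ term: 0.28571×(-1.80735)=-0.51639, 0.28571×(-1.80735)=-0.51639, 0.14286×(-2.80735)=-0.40105, 0.28571×(-1.80735)=-0.51639.
Sum = -1.95021, so H' = 1.950.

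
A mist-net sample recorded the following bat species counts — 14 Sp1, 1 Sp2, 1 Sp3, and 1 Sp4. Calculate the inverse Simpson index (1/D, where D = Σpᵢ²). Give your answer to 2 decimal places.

1.45

Total N = 14+1+1+1 = 17, so the proportions are 0.82353, 0.05882, 0.05882, 0.05882 (working shown to 5 dp, full precision carried).
D = 0.82353² + 0.05882² + 0.05882² + 0.05882² = 0.67820 + 0.00346 + 0.00346 + 0.00346 = 0.68858.
So 1/D = 1.4523, i.e. 1.45 to 2 decimal places.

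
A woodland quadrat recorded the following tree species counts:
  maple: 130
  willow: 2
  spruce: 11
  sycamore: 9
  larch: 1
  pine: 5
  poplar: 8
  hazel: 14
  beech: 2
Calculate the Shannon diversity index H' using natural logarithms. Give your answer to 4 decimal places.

Total N = 130+2+11+9+1+5+8+14+2 = 182, so the proportions are 0.714286, 0.010989, 0.06044, 0.049451, 0.005495, 0.027473, 0.043956, 0.076923, 0.010989 (working shown to 6 dp, full precision carried).
Each pᵢ ln pᵢ term: 0.714286×(-0.336472)=-0.240337, 0.010989×(-4.510860)=-0.049570, 0.06044×(-2.806111)=-0.169600, 0.049451×(-3.006782)=-0.148687, 0.005495×(-5.204007)=-0.028593, 0.027473×(-3.594569)=-0.098752, 0.043956×(-3.124565)=-0.137344, 0.076923×(-2.564949)=-0.197304, 0.010989×(-4.510860)=-0.049570.
Sum = -1.119757, so H' = 1.1198.

1.1198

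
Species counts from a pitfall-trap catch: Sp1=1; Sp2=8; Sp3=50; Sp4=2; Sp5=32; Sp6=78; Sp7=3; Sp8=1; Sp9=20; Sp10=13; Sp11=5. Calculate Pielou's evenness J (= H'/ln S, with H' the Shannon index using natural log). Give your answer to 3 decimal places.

Total N = 1+8+50+2+32+78+3+1+20+13+5 = 213, so the proportions are 0.00469, 0.03756, 0.23474, 0.00939, 0.15023, 0.3662, 0.01408, 0.00469, 0.0939, 0.06103, 0.02347 (working shown to 5 dp, full precision carried).
H' = −Σ pᵢ ln pᵢ = −((-0.02517) + (-0.12326) + (-0.34020) + (-0.04383) + (-0.28478) + (-0.36788) + (-0.06004) + (-0.02517) + (-0.22212) + (-0.17067) + (-0.08807)) = 1.75119.
With S = 11 species, ln S = 2.39790, so J = 1.75119/2.39790 = 0.73030, i.e. 0.730 to 3 decimal places.

0.730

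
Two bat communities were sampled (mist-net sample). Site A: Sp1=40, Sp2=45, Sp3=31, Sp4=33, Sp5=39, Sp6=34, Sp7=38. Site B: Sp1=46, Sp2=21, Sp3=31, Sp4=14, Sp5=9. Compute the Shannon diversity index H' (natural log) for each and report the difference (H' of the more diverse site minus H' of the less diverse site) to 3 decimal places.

Site A: N=260, proportions 0.15385, 0.17308, 0.11923, 0.12692, 0.15, 0.13077, 0.14615, giving H' = 1.93877 (working shown to 5 dp, full precision carried).
Site B: N=121, proportions 0.38017, 0.17355, 0.2562, 0.1157, 0.07438, giving H' = 1.46333.
Difference = |1.93877 − 1.46333| = 0.47544, i.e. 0.475 to 3 decimal places.

0.475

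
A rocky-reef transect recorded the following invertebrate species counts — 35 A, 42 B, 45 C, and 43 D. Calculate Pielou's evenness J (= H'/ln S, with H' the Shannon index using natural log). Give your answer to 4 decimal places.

Total N = 35+42+45+43 = 165, so the proportions are 0.212121, 0.254545, 0.272727, 0.260606 (working shown to 6 dp, full precision carried).
H' = −Σ pᵢ ln pᵢ = −((-0.328915) + (-0.348288) + (-0.354350) + (-0.350449)) = 1.382002.
With S = 4 species, ln S = 1.386294, so J = 1.382002/1.386294 = 0.996903, i.e. 0.9969 to 4 decimal places.

0.9969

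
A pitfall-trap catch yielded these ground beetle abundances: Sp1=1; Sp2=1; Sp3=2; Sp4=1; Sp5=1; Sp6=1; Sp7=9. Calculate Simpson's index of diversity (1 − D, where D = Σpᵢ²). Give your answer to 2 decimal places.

Total N = 1+1+2+1+1+1+9 = 16, so the proportions are 0.0625, 0.0625, 0.125, 0.0625, 0.0625, 0.0625, 0.5625 (working shown to 4 dp, full precision carried).
D = 0.0625² + 0.0625² + 0.125² + 0.0625² + 0.0625² + 0.0625² + 0.5625² = 0.0039 + 0.0039 + 0.0156 + 0.0039 + 0.0039 + 0.0039 + 0.3164 = 0.3516.
So 1 − D = 0.6484, i.e. 0.65 to 2 decimal places.

0.65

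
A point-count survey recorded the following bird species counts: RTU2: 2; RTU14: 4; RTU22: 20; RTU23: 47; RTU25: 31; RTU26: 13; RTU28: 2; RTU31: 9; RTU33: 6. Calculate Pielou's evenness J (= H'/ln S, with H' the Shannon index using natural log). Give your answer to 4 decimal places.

Total N = 2+4+20+47+31+13+2+9+6 = 134, so the proportions are 0.014925, 0.029851, 0.149254, 0.350746, 0.231343, 0.097015, 0.014925, 0.067164, 0.044776 (working shown to 6 dp, full precision carried).
H' = −Σ pᵢ ln pᵢ = −((-0.062757) + (-0.104822) + (-0.283897) + (-0.367474) + (-0.338652) + (-0.226325) + (-0.062757) + (-0.181385) + (-0.139078)) = 1.767147.
With S = 9 species, ln S = 2.197225, so J = 1.767147/2.197225 = 0.804263, i.e. 0.8043 to 4 decimal places.

0.8043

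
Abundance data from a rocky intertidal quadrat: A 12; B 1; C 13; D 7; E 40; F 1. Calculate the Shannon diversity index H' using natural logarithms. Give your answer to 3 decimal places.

Total N = 12+1+13+7+40+1 = 74, so the proportions are 0.16216, 0.01351, 0.17568, 0.09459, 0.54054, 0.01351 (working shown to 5 dp, full precision carried).
Each pᵢ ln pᵢ term: 0.16216×(-1.81916)=-0.29500, 0.01351×(-4.30407)=-0.05816, 0.17568×(-1.73912)=-0.30552, 0.09459×(-2.35815)=-0.22307, 0.54054×(-0.61519)=-0.33253, 0.01351×(-4.30407)=-0.05816.
Sum = -1.27245, so H' = 1.272.

1.272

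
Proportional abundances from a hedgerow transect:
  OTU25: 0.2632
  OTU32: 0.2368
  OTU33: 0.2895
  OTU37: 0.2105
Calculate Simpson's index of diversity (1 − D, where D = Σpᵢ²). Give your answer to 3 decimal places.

0.747

D = 0.2632² + 0.2368² + 0.2895² + 0.2105² = 0.06927 + 0.05607 + 0.08381 + 0.04431 = 0.25347 (working shown to 5 dp, full precision carried).
So 1 − D = 0.74653, i.e. 0.747 to 3 decimal places.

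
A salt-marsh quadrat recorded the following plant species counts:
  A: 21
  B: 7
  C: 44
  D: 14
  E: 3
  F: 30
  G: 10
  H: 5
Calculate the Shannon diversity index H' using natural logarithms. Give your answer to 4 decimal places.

1.7828

Total N = 21+7+44+14+3+30+10+5 = 134, so the proportions are 0.156716, 0.052239, 0.328358, 0.104478, 0.022388, 0.223881, 0.074627, 0.037313 (working shown to 6 dp, full precision carried).
Each pᵢ ln pᵢ term: 0.156716×(-1.853317)=-0.290445, 0.052239×(-2.951930)=-0.154205, 0.328358×(-1.113650)=-0.365676, 0.104478×(-2.258782)=-0.235992, 0.022388×(-3.799228)=-0.085057, 0.223881×(-1.496642)=-0.335069, 0.074627×(-2.595255)=-0.193676, 0.037313×(-3.288402)=-0.122702.
Sum = -1.782823, so H' = 1.7828.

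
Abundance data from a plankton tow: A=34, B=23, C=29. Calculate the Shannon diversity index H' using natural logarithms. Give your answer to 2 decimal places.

Total N = 34+23+29 = 86, so the proportions are 0.3953, 0.2674, 0.3372 (working shown to 4 dp, full precision carried).
Each pᵢ ln pᵢ term: 0.3953×(-0.9280)=-0.3669, 0.2674×(-1.3189)=-0.3527, 0.3372×(-1.0871)=-0.3666.
Sum = -1.0862, so H' = 1.09.

1.09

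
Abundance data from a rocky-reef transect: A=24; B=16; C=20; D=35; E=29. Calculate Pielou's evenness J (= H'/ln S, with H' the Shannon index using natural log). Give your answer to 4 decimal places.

Total N = 24+16+20+35+29 = 124, so the proportions are 0.193548, 0.129032, 0.16129, 0.282258, 0.233871 (working shown to 6 dp, full precision carried).
H' = −Σ pᵢ ln pᵢ = −((-0.317851) + (-0.264218) + (-0.294282) + (-0.357038) + (-0.339811)) = 1.573200.
With S = 5 species, ln S = 1.609438, so J = 1.573200/1.609438 = 0.977484, i.e. 0.9775 to 4 decimal places.

0.9775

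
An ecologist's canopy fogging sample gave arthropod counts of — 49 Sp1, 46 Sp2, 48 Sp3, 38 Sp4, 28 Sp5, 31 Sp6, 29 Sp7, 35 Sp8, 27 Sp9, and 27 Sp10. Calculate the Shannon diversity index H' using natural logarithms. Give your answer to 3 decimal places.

2.275

Total N = 49+46+48+38+28+31+29+35+27+27 = 358, so the proportions are 0.13687, 0.12849, 0.13408, 0.10615, 0.07821, 0.08659, 0.08101, 0.09777, 0.07542, 0.07542 (working shown to 5 dp, full precision carried).
Each pᵢ ln pᵢ term: 0.13687×(-1.98871)=-0.27220, 0.12849×(-2.05189)=-0.26365, 0.13408×(-2.00933)=-0.26941, 0.10615×(-2.24295)=-0.23808, 0.07821×(-2.54833)=-0.19931, 0.08659×(-2.44655)=-0.21185, 0.08101×(-2.51324)=-0.20359, 0.09777×(-2.32518)=-0.22732, 0.07542×(-2.58470)=-0.19494, 0.07542×(-2.58470)=-0.19494.
Sum = -2.27528, so H' = 2.275.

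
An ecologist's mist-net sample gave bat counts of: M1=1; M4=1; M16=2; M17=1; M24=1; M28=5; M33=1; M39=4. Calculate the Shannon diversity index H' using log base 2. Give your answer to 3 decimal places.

2.649

Total N = 1+1+2+1+1+5+1+4 = 16, so the proportions are 0.0625, 0.0625, 0.125, 0.0625, 0.0625, 0.3125, 0.0625, 0.25 (working shown to 5 dp, full precision carried).
Each pᵢ log₂ pᵢ term: 0.0625×(-4.00000)=-0.25000, 0.0625×(-4.00000)=-0.25000, 0.125×(-3.00000)=-0.37500, 0.0625×(-4.00000)=-0.25000, 0.0625×(-4.00000)=-0.25000, 0.3125×(-1.67807)=-0.52440, 0.0625×(-4.00000)=-0.25000, 0.25×(-2.00000)=-0.50000.
Sum = -2.64940, so H' = 2.649.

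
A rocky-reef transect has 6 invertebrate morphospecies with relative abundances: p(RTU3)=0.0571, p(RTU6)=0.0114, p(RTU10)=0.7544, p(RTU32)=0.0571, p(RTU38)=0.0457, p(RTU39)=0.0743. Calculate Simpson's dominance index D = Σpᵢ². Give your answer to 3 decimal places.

D = 0.0571² + 0.0114² + 0.7544² + 0.0571² + 0.0457² + 0.0743² = 0.00326 + 0.00013 + 0.56912 + 0.00326 + 0.00209 + 0.00552 = 0.58338 (working shown to 5 dp, full precision carried).
To 3 decimal places, D = 0.583.

0.583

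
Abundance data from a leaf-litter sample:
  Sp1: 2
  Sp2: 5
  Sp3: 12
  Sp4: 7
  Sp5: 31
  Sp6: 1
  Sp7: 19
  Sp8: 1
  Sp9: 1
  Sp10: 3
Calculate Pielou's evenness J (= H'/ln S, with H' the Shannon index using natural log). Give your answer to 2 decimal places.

Total N = 2+5+12+7+31+1+19+1+1+3 = 82, so the proportions are 0.0244, 0.061, 0.1463, 0.0854, 0.378, 0.0122, 0.2317, 0.0122, 0.0122, 0.0366 (working shown to 4 dp, full precision carried).
H' = −Σ pᵢ ln pᵢ = −((-0.0906) + (-0.1706) + (-0.2812) + (-0.2101) + (-0.3677) + (-0.0537) + (-0.3388) + (-0.0537) + (-0.0537) + (-0.1210)) = 1.7413.
With S = 10 species, ln S = 2.3026, so J = 1.7413/2.3026 = 0.7562, i.e. 0.76 to 2 decimal places.

0.76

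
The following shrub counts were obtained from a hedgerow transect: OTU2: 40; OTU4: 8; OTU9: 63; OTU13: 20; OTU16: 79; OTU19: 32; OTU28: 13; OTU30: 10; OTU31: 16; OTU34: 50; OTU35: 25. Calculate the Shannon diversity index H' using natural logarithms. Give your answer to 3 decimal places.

Total N = 40+8+63+20+79+32+13+10+16+50+25 = 356, so the proportions are 0.11236, 0.02247, 0.17697, 0.05618, 0.22191, 0.08989, 0.03652, 0.02809, 0.04494, 0.14045, 0.07022 (working shown to 5 dp, full precision carried).
Each pᵢ ln pᵢ term: 0.11236×(-2.18605)=-0.24562, 0.02247×(-3.79549)=-0.08529, 0.17697×(-1.73180)=-0.30647, 0.05618×(-2.87920)=-0.16175, 0.22191×(-1.50548)=-0.33408, 0.08989×(-2.40919)=-0.21656, 0.03652×(-3.30998)=-0.12087, 0.02809×(-3.57235)=-0.10035, 0.04494×(-3.10234)=-0.13943, 0.14045×(-1.96291)=-0.27569, 0.07022×(-2.65605)=-0.18652.
Sum = -2.17263, so H' = 2.173.

2.173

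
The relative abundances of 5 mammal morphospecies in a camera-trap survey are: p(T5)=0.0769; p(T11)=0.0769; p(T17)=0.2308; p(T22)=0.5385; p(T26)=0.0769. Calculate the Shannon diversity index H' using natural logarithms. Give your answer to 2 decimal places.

Each pᵢ ln pᵢ term (working shown to 4 dp, full precision carried): 0.0769×(-2.5652)=-0.1973, 0.0769×(-2.5652)=-0.1973, 0.2308×(-1.4662)=-0.3384, 0.5385×(-0.6190)=-0.3333, 0.0769×(-2.5652)=-0.1973.
Sum = -1.2635, so H' = 1.26.

1.26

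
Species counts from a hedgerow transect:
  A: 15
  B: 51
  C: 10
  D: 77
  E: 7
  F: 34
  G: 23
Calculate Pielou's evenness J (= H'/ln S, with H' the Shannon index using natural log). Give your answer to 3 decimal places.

Total N = 15+51+10+77+7+34+23 = 217, so the proportions are 0.06912, 0.23502, 0.04608, 0.35484, 0.03226, 0.15668, 0.10599 (working shown to 5 dp, full precision carried).
H' = −Σ pᵢ ln pᵢ = −((-0.18469) + (-0.34033) + (-0.14181) + (-0.36765) + (-0.11077) + (-0.29042) + (-0.23789)) = 1.67355.
With S = 7 species, ln S = 1.94591, so J = 1.67355/1.94591 = 0.86004, i.e. 0.860 to 3 decimal places.

0.860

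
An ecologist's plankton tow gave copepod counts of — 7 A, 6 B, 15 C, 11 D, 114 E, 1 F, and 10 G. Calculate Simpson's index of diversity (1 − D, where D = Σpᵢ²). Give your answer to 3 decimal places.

Total N = 7+6+15+11+114+1+10 = 164, so the proportions are 0.04268, 0.03659, 0.09146, 0.06707, 0.69512, 0.0061, 0.06098 (working shown to 5 dp, full precision carried).
D = 0.04268² + 0.03659² + 0.09146² + 0.06707² + 0.69512² + 0.0061² + 0.06098² = 0.00182 + 0.00134 + 0.00837 + 0.00450 + 0.48319 + 0.00004 + 0.00372 = 0.50297.
So 1 − D = 0.49703, i.e. 0.497 to 3 decimal places.

0.497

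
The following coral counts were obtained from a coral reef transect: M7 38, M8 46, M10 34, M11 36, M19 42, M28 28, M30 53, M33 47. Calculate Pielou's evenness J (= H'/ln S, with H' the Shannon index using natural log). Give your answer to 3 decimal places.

0.992

Total N = 38+46+34+36+42+28+53+47 = 324, so the proportions are 0.11728, 0.14198, 0.10494, 0.11111, 0.12963, 0.08642, 0.16358, 0.14506 (working shown to 5 dp, full precision carried).
H' = −Σ pᵢ ln pᵢ = −((-0.25136) + (-0.27715) + (-0.23657) + (-0.24414) + (-0.26484) + (-0.21160) + (-0.29615) + (-0.28006)) = 2.06187.
With S = 8 species, ln S = 2.07944, so J = 2.06187/2.07944 = 0.99155, i.e. 0.992 to 3 decimal places.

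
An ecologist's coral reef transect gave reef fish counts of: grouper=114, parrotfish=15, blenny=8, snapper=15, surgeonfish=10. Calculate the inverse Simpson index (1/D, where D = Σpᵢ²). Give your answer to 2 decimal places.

Total N = 114+15+8+15+10 = 162, so the proportions are 0.7037, 0.09259, 0.04938, 0.09259, 0.06173 (working shown to 5 dp, full precision carried).
D = 0.7037² + 0.09259² + 0.04938² + 0.09259² + 0.06173² = 0.49520 + 0.00857 + 0.00244 + 0.00857 + 0.00381 = 0.51859.
So 1/D = 1.9283, i.e. 1.93 to 2 decimal places.

1.93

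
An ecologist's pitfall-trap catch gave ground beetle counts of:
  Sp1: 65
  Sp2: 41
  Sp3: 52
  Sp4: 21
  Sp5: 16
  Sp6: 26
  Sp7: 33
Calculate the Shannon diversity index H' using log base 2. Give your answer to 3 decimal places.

2.664

Total N = 65+41+52+21+16+26+33 = 254, so the proportions are 0.25591, 0.16142, 0.20472, 0.08268, 0.06299, 0.10236, 0.12992 (working shown to 5 dp, full precision carried).
Each pᵢ log₂ pᵢ term: 0.25591×(-1.96632)=-0.50319, 0.16142×(-2.63113)=-0.42471, 0.20472×(-2.28824)=-0.46846, 0.08268×(-3.59637)=-0.29734, 0.06299×(-3.98868)=-0.25126, 0.10236×(-3.28824)=-0.33659, 0.12992×(-2.94429)=-0.38253.
Sum = -2.66407, so H' = 2.664.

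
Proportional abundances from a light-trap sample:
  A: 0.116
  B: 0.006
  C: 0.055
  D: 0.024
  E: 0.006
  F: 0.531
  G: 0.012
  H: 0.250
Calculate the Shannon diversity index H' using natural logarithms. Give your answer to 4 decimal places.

Each pᵢ ln pᵢ term (working shown to 6 dp, full precision carried): 0.116×(-2.154165)=-0.249883, 0.006×(-5.115996)=-0.030696, 0.055×(-2.900422)=-0.159523, 0.024×(-3.729701)=-0.089513, 0.006×(-5.115996)=-0.030696, 0.531×(-0.632993)=-0.336119, 0.012×(-4.422849)=-0.053074, 0.25×(-1.386294)=-0.346574.
Sum = -1.296078, so H' = 1.2961.

1.2961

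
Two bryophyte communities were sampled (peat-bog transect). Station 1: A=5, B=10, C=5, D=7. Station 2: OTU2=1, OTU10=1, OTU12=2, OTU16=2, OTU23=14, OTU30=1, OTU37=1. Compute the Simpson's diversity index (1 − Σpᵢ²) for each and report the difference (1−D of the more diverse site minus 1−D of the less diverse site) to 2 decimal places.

Station 1: N=27, proportions 0.1852, 0.3704, 0.1852, 0.2593, giving 1−D = 0.7270 (working shown to 4 dp, full precision carried).
Station 2: N=22, proportions 0.0455, 0.0455, 0.0909, 0.0909, 0.6364, 0.0455, 0.0455, giving 1−D = 0.5702.
Difference = |0.7270 − 0.5702| = 0.1568, i.e. 0.16 to 2 decimal places.

0.16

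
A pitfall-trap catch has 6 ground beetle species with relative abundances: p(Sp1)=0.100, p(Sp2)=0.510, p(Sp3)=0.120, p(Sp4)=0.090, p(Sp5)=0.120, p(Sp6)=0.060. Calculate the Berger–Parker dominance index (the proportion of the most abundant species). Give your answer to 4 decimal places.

The largest proportion is 0.51, i.e. d = 0.5100 to 4 decimal places.

0.5100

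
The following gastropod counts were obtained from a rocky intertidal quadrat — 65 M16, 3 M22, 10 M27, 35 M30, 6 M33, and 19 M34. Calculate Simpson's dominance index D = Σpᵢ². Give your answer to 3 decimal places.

Total N = 65+3+10+35+6+19 = 138, so the proportions are 0.47101, 0.02174, 0.07246, 0.25362, 0.04348, 0.13768 (working shown to 5 dp, full precision carried).
D = 0.47101² + 0.02174² + 0.07246² + 0.25362² + 0.04348² + 0.13768² = 0.22185 + 0.00047 + 0.00525 + 0.06432 + 0.00189 + 0.01896 = 0.31275.
To 3 decimal places, D = 0.313.

0.313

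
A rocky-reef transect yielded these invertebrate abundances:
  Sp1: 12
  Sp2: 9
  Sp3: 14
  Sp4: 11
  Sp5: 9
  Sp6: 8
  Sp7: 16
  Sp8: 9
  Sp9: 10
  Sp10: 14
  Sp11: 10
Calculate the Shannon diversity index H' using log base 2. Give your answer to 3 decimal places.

Total N = 12+9+14+11+9+8+16+9+10+14+10 = 122, so the proportions are 0.09836, 0.07377, 0.11475, 0.09016, 0.07377, 0.06557, 0.13115, 0.07377, 0.08197, 0.11475, 0.08197 (working shown to 5 dp, full precision carried).
Each pᵢ log₂ pᵢ term: 0.09836×(-3.34577)=-0.32909, 0.07377×(-3.76081)=-0.27744, 0.11475×(-3.12338)=-0.35842, 0.09016×(-3.47131)=-0.31299, 0.07377×(-3.76081)=-0.27744, 0.06557×(-3.93074)=-0.25775, 0.13115×(-2.93074)=-0.38436, 0.07377×(-3.76081)=-0.27744, 0.08197×(-3.60881)=-0.29580, 0.11475×(-3.12338)=-0.35842, 0.08197×(-3.60881)=-0.29580.
Sum = -3.42495, so H' = 3.425.

3.425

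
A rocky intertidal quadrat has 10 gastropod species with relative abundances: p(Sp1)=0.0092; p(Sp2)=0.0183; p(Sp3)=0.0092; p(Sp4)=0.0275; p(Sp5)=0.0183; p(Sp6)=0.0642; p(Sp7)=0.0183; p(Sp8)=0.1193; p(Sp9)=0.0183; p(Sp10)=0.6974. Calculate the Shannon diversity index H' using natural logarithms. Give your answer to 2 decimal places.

1.16

Each pᵢ ln pᵢ term (working shown to 4 dp, full precision carried): 0.0092×(-4.6886)=-0.0431, 0.0183×(-4.0009)=-0.0732, 0.0092×(-4.6886)=-0.0431, 0.0275×(-3.5936)=-0.0988, 0.0183×(-4.0009)=-0.0732, 0.0642×(-2.7458)=-0.1763, 0.0183×(-4.0009)=-0.0732, 0.1193×(-2.1261)=-0.2536, 0.0183×(-4.0009)=-0.0732, 0.6974×(-0.3604)=-0.2513.
Sum = -1.1592, so H' = 1.16.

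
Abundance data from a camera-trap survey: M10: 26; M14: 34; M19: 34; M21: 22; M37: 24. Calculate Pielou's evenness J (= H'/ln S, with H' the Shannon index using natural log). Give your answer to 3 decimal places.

0.990

Total N = 26+34+34+22+24 = 140, so the proportions are 0.18571, 0.24286, 0.24286, 0.15714, 0.17143 (working shown to 5 dp, full precision carried).
H' = −Σ pᵢ ln pᵢ = −((-0.31266) + (-0.34371) + (-0.34371) + (-0.29081) + (-0.30233)) = 1.59322.
With S = 5 species, ln S = 1.60944, so J = 1.59322/1.60944 = 0.98992, i.e. 0.990 to 3 decimal places.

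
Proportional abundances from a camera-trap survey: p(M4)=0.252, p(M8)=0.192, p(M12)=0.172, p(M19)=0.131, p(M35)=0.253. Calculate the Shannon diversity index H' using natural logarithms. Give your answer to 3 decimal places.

1.581

Each pᵢ ln pᵢ term (working shown to 5 dp, full precision carried): 0.252×(-1.37833)=-0.34734, 0.192×(-1.65026)=-0.31685, 0.172×(-1.76026)=-0.30276, 0.131×(-2.03256)=-0.26627, 0.253×(-1.37437)=-0.34771.
Sum = -1.58093, so H' = 1.581.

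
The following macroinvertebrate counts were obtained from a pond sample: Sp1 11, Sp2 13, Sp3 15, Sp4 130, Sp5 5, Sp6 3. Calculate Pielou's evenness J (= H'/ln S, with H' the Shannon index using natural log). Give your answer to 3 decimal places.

0.541

Total N = 11+13+15+130+5+3 = 177, so the proportions are 0.06215, 0.07345, 0.08475, 0.73446, 0.02825, 0.01695 (working shown to 5 dp, full precision carried).
H' = −Σ pᵢ ln pᵢ = −((-0.17266) + (-0.19178) + (-0.20916) + (-0.22667) + (-0.10075) + (-0.06911)) = 0.97014.
With S = 6 species, ln S = 1.79176, so J = 0.97014/1.79176 = 0.54144, i.e. 0.541 to 3 decimal places.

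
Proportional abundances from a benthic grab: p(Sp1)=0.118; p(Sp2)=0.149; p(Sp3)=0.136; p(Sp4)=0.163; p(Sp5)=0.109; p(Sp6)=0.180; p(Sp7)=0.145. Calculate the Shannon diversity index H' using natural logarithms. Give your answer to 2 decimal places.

Each pᵢ ln pᵢ term (working shown to 4 dp, full precision carried): 0.118×(-2.1371)=-0.2522, 0.149×(-1.9038)=-0.2837, 0.136×(-1.9951)=-0.2713, 0.163×(-1.8140)=-0.2957, 0.109×(-2.2164)=-0.2416, 0.18×(-1.7148)=-0.3087, 0.145×(-1.9310)=-0.2800.
Sum = -1.9331, so H' = 1.93.

1.93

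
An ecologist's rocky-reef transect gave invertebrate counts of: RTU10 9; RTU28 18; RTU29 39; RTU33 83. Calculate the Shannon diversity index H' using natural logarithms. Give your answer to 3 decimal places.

Total N = 9+18+39+83 = 149, so the proportions are 0.0604, 0.12081, 0.26174, 0.55705 (working shown to 5 dp, full precision carried).
Each pᵢ ln pᵢ term: 0.0604×(-2.80672)=-0.16953, 0.12081×(-2.11357)=-0.25533, 0.26174×(-1.34038)=-0.35084, 0.55705×(-0.58511)=-0.32593.
Sum = -1.10163, so H' = 1.102.

1.102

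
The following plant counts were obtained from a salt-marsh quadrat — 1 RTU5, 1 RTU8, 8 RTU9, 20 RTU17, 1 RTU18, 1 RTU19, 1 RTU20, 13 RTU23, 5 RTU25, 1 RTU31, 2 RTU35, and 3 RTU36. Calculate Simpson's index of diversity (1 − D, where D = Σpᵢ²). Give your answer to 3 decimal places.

Total N = 1+1+8+20+1+1+1+13+5+1+2+3 = 57, so the proportions are 0.01754, 0.01754, 0.14035, 0.35088, 0.01754, 0.01754, 0.01754, 0.22807, 0.08772, 0.01754, 0.03509, 0.05263 (working shown to 5 dp, full precision carried).
D = 0.01754² + 0.01754² + 0.14035² + 0.35088² + 0.01754² + 0.01754² + 0.01754² + 0.22807² + 0.08772² + 0.01754² + 0.03509² + 0.05263² = 0.00031 + 0.00031 + 0.01970 + 0.12311 + 0.00031 + 0.00031 + 0.00031 + 0.05202 + 0.00769 + 0.00031 + 0.00123 + 0.00277 = 0.20837.
So 1 − D = 0.79163, i.e. 0.792 to 3 decimal places.

0.792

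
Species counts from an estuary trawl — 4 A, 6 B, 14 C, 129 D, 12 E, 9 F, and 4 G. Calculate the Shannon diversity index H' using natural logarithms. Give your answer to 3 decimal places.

Total N = 4+6+14+129+12+9+4 = 178, so the proportions are 0.02247, 0.03371, 0.07865, 0.72472, 0.06742, 0.05056, 0.02247 (working shown to 5 dp, full precision carried).
Each pᵢ ln pᵢ term: 0.02247×(-3.79549)=-0.08529, 0.03371×(-3.39002)=-0.11427, 0.07865×(-2.54273)=-0.19999, 0.72472×(-0.32197)=-0.23334, 0.06742×(-2.69688)=-0.18181, 0.05056×(-2.98456)=-0.15090, 0.02247×(-3.79549)=-0.08529.
Sum = -1.05090, so H' = 1.051.

1.051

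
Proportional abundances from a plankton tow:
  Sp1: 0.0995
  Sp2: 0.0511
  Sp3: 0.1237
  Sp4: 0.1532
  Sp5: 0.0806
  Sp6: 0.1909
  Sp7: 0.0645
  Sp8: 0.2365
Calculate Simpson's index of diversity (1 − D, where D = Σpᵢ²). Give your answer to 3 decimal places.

D = 0.0995² + 0.0511² + 0.1237² + 0.1532² + 0.0806² + 0.1909² + 0.0645² + 0.2365² = 0.00990 + 0.00261 + 0.01530 + 0.02347 + 0.00650 + 0.03644 + 0.00416 + 0.05593 = 0.15432 (working shown to 5 dp, full precision carried).
So 1 − D = 0.84568, i.e. 0.846 to 3 decimal places.

0.846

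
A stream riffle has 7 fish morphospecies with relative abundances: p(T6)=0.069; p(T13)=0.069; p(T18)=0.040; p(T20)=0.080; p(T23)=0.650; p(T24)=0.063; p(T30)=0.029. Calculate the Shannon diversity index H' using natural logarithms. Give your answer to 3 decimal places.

Each pᵢ ln pᵢ term (working shown to 5 dp, full precision carried): 0.069×(-2.67365)=-0.18448, 0.069×(-2.67365)=-0.18448, 0.04×(-3.21888)=-0.12876, 0.08×(-2.52573)=-0.20206, 0.65×(-0.43078)=-0.28001, 0.063×(-2.76462)=-0.17417, 0.029×(-3.54046)=-0.10267.
Sum = -1.25663, so H' = 1.257.

1.257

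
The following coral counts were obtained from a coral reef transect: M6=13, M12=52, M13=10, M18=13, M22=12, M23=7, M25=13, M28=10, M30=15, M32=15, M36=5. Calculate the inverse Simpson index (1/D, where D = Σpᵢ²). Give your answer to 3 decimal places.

Total N = 13+52+10+13+12+7+13+10+15+15+5 = 165, so the proportions are 0.0787879, 0.3151515, 0.0606061, 0.0787879, 0.0727273, 0.0424242, 0.0787879, 0.0606061, 0.0909091, 0.0909091, 0.030303 (working shown to 7 dp, full precision carried).
D = 0.0787879² + 0.3151515² + 0.0606061² + 0.0787879² + 0.0727273² + 0.0424242² + 0.0787879² + 0.0606061² + 0.0909091² + 0.0909091² + 0.030303² = 0.0062075 + 0.0993205 + 0.0036731 + 0.0062075 + 0.0052893 + 0.0017998 + 0.0062075 + 0.0036731 + 0.0082645 + 0.0082645 + 0.0009183 = 0.1498255.
So 1/D = 6.67443, i.e. 6.674 to 3 decimal places.

6.674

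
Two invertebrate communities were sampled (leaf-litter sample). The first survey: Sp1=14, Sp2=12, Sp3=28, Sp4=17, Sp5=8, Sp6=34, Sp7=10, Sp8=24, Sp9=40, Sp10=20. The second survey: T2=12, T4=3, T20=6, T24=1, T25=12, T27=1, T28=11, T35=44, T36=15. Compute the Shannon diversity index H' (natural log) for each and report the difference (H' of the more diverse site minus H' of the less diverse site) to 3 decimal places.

0.457

The first survey: N=207, proportions 0.06763, 0.05797, 0.13527, 0.08213, 0.03865, 0.16425, 0.04831, 0.11594, 0.19324, 0.09662, giving H' = 2.18522 (working shown to 5 dp, full precision carried).
The second survey: N=105, proportions 0.11429, 0.02857, 0.05714, 0.00952, 0.11429, 0.00952, 0.10476, 0.41905, 0.14286, giving H' = 1.72838.
Difference = |2.18522 − 1.72838| = 0.45684, i.e. 0.457 to 3 decimal places.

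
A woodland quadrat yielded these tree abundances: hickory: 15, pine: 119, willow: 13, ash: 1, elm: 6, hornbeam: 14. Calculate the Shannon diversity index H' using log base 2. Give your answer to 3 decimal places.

Total N = 15+119+13+1+6+14 = 168, so the proportions are 0.08929, 0.70833, 0.07738, 0.00595, 0.03571, 0.08333 (working shown to 5 dp, full precision carried).
Each pᵢ log₂ pᵢ term: 0.08929×(-3.48543)=-0.31120, 0.70833×(-0.49750)=-0.35240, 0.07738×(-3.69188)=-0.28568, 0.00595×(-7.39232)=-0.04400, 0.03571×(-4.80735)=-0.17169, 0.08333×(-3.58496)=-0.29875.
Sum = -1.46372, so H' = 1.464.

1.464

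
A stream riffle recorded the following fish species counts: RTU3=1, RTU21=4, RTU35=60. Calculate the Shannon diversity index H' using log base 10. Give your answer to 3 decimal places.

0.134

Total N = 1+4+60 = 65, so the proportions are 0.01538, 0.06154, 0.92308 (working shown to 5 dp, full precision carried).
Each pᵢ log₁₀ pᵢ term: 0.01538×(-1.81291)=-0.02789, 0.06154×(-1.21085)=-0.07451, 0.92308×(-0.03476)=-0.03209.
Sum = -0.13449, so H' = 0.134.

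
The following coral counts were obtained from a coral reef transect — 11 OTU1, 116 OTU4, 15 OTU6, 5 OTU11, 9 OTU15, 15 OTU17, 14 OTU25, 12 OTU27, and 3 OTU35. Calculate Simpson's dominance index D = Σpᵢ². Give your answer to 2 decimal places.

Total N = 11+116+15+5+9+15+14+12+3 = 200, so the proportions are 0.055, 0.58, 0.075, 0.025, 0.045, 0.075, 0.07, 0.06, 0.015 (working shown to 4 dp, full precision carried).
D = 0.055² + 0.58² + 0.075² + 0.025² + 0.045² + 0.075² + 0.07² + 0.06² + 0.015² = 0.0030 + 0.3364 + 0.0056 + 0.0006 + 0.0020 + 0.0056 + 0.0049 + 0.0036 + 0.0002 = 0.3620.
To 2 decimal places, D = 0.36.

0.36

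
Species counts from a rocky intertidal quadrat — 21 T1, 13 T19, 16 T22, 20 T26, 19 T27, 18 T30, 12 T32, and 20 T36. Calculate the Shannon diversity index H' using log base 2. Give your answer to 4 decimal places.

Total N = 21+13+16+20+19+18+12+20 = 139, so the proportions are 0.151079, 0.093525, 0.115108, 0.143885, 0.136691, 0.129496, 0.086331, 0.143885 (working shown to 6 dp, full precision carried).
Each pᵢ log₂ pᵢ term: 0.151079×(-2.726624)=-0.411936, 0.093525×(-3.418501)=-0.319716, 0.115108×(-3.118941)=-0.359015, 0.143885×(-2.797013)=-0.402448, 0.136691×(-2.871014)=-0.392441, 0.129496×(-2.949016)=-0.381887, 0.086331×(-3.533979)=-0.305092, 0.143885×(-2.797013)=-0.402448.
Sum = -2.974982, so H' = 2.9750.

2.9750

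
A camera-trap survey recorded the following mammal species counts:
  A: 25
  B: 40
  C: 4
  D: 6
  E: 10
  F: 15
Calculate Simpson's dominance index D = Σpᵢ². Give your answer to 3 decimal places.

Total N = 25+40+4+6+10+15 = 100, so the proportions are 0.25, 0.4, 0.04, 0.06, 0.1, 0.15 (working shown to 5 dp, full precision carried).
D = 0.25² + 0.4² + 0.04² + 0.06² + 0.1² + 0.15² = 0.06250 + 0.16000 + 0.00160 + 0.00360 + 0.01000 + 0.02250 = 0.26020.
To 3 decimal places, D = 0.260.

0.260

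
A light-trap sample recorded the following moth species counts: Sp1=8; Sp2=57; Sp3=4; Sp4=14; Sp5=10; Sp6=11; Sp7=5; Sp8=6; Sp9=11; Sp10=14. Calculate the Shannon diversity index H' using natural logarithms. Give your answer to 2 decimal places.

Total N = 8+57+4+14+10+11+5+6+11+14 = 140, so the proportions are 0.0571, 0.4071, 0.0286, 0.1, 0.0714, 0.0786, 0.0357, 0.0429, 0.0786, 0.1 (working shown to 4 dp, full precision carried).
Each pᵢ ln pᵢ term: 0.0571×(-2.8622)=-0.1636, 0.4071×(-0.8986)=-0.3659, 0.0286×(-3.5553)=-0.1016, 0.1×(-2.3026)=-0.2303, 0.0714×(-2.6391)=-0.1885, 0.0786×(-2.5437)=-0.1999, 0.0357×(-3.3322)=-0.1190, 0.0429×(-3.1499)=-0.1350, 0.0786×(-2.5437)=-0.1999, 0.1×(-2.3026)=-0.2303.
Sum = -1.9337, so H' = 1.93.

1.93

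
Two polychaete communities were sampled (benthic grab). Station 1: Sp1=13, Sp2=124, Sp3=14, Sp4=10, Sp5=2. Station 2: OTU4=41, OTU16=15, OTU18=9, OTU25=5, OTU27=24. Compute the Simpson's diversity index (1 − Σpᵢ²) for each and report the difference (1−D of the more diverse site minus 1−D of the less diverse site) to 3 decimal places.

Station 1: N=163, proportions 0.07975, 0.76074, 0.08589, 0.06135, 0.01227, giving 1−D = 0.40363 (working shown to 5 dp, full precision carried).
Station 2: N=94, proportions 0.43617, 0.15957, 0.09574, 0.05319, 0.25532, giving 1−D = 0.70711.
Difference = |0.40363 − 0.70711| = 0.30348, i.e. 0.303 to 3 decimal places.

0.303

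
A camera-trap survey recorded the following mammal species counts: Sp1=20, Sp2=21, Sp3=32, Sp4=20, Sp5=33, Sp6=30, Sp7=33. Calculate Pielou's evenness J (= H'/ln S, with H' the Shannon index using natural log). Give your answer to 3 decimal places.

Total N = 20+21+32+20+33+30+33 = 189, so the proportions are 0.10582, 0.11111, 0.16931, 0.10582, 0.1746, 0.15873, 0.1746 (working shown to 5 dp, full precision carried).
H' = −Σ pᵢ ln pᵢ = −((-0.23767) + (-0.24414) + (-0.30070) + (-0.23767) + (-0.30472) + (-0.29215) + (-0.30472)) = 1.92178.
With S = 7 species, ln S = 1.94591, so J = 1.92178/1.94591 = 0.98760, i.e. 0.988 to 3 decimal places.

0.988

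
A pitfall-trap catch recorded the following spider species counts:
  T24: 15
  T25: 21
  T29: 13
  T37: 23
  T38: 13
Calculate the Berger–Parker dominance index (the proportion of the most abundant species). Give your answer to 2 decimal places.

0.27

Total N = 15+21+13+23+13 = 85, so the proportions are 0.1765, 0.2471, 0.1529, 0.2706, 0.1529 (working shown to 4 dp, full precision carried).
The largest proportion is 0.2706, i.e. d = 0.27 to 2 decimal places.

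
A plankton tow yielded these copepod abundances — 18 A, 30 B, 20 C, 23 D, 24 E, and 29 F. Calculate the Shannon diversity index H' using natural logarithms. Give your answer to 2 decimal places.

1.78

Total N = 18+30+20+23+24+29 = 144, so the proportions are 0.125, 0.2083, 0.1389, 0.1597, 0.1667, 0.2014 (working shown to 4 dp, full precision carried).
Each pᵢ ln pᵢ term: 0.125×(-2.0794)=-0.2599, 0.2083×(-1.5686)=-0.3268, 0.1389×(-1.9741)=-0.2742, 0.1597×(-1.8343)=-0.2930, 0.1667×(-1.7918)=-0.2986, 0.2014×(-1.6025)=-0.3227.
Sum = -1.7752, so H' = 1.78.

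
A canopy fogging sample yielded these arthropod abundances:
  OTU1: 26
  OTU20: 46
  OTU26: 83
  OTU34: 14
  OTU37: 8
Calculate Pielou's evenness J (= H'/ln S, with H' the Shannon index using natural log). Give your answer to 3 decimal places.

0.825

Total N = 26+46+83+14+8 = 177, so the proportions are 0.14689, 0.25989, 0.46893, 0.0791, 0.0452 (working shown to 5 dp, full precision carried).
H' = −Σ pᵢ ln pᵢ = −((-0.28175) + (-0.35020) + (-0.35512) + (-0.20067) + (-0.13996)) = 1.32771.
With S = 5 species, ln S = 1.60944, so J = 1.32771/1.60944 = 0.82495, i.e. 0.825 to 3 decimal places.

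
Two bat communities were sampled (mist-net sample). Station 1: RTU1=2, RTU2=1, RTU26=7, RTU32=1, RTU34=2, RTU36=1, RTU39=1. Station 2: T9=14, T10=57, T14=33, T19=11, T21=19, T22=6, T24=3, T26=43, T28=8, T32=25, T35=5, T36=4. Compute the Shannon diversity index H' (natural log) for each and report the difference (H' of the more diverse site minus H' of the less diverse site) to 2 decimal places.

0.52

Station 1: N=15, proportions 0.1333, 0.0667, 0.4667, 0.0667, 0.1333, 0.0667, 0.0667, giving H' = 1.6151 (working shown to 4 dp, full precision carried).
Station 2: N=228, proportions 0.0614, 0.25, 0.1447, 0.0482, 0.0833, 0.0263, 0.0132, 0.1886, 0.0351, 0.1096, 0.0219, 0.0175, giving H' = 2.1329.
Difference = |1.6151 − 2.1329| = 0.5178, i.e. 0.52 to 2 decimal places.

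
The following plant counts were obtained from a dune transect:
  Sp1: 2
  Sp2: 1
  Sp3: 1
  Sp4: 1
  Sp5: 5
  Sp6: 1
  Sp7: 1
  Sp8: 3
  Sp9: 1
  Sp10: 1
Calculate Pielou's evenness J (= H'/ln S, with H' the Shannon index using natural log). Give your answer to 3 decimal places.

0.905

Total N = 2+1+1+1+5+1+1+3+1+1 = 17, so the proportions are 0.11765, 0.05882, 0.05882, 0.05882, 0.29412, 0.05882, 0.05882, 0.17647, 0.05882, 0.05882 (working shown to 5 dp, full precision carried).
H' = −Σ pᵢ ln pᵢ = −((-0.25177) + (-0.16666) + (-0.16666) + (-0.16666) + (-0.35993) + (-0.16666) + (-0.16666) + (-0.30611) + (-0.16666) + (-0.16666)) = 2.08443.
With S = 10 species, ln S = 2.30259, so J = 2.08443/2.30259 = 0.90526, i.e. 0.905 to 3 decimal places.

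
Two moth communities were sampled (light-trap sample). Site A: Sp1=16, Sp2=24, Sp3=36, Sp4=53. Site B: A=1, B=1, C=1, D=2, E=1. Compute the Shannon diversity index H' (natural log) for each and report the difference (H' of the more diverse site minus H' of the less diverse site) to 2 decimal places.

Site A: N=129, proportions 0.124, 0.186, 0.2791, 0.4109, giving H' = 1.2934 (working shown to 4 dp, full precision carried).
Site B: N=6, proportions 0.1667, 0.1667, 0.1667, 0.3333, 0.1667, giving H' = 1.5607.
Difference = |1.2934 − 1.5607| = 0.2673, i.e. 0.27 to 2 decimal places.

0.27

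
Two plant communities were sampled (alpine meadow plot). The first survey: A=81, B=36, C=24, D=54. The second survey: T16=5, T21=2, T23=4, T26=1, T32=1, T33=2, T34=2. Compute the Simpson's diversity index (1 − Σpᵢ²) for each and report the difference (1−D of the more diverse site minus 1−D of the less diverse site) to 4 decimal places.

The first survey: N=195, proportions 0.4153846, 0.1846154, 0.1230769, 0.2769231, giving 1−D = 0.7015385 (working shown to 7 dp, full precision carried).
The second survey: N=17, proportions 0.2941176, 0.1176471, 0.2352941, 0.0588235, 0.0588235, 0.1176471, 0.1176471, giving 1−D = 0.8096886.
Difference = |0.7015385 − 0.8096886| = 0.1081501, i.e. 0.1082 to 4 decimal places.

0.1082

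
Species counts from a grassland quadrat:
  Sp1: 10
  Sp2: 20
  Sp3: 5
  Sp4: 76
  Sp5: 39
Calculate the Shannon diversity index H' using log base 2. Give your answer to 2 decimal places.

Total N = 10+20+5+76+39 = 150, so the proportions are 0.0667, 0.1333, 0.0333, 0.5067, 0.26 (working shown to 4 dp, full precision carried).
Each pᵢ log₂ pᵢ term: 0.0667×(-3.9069)=-0.2605, 0.1333×(-2.9069)=-0.3876, 0.0333×(-4.9069)=-0.1636, 0.5067×(-0.9809)=-0.4970, 0.26×(-1.9434)=-0.5053.
Sum = -1.8139, so H' = 1.81.

1.81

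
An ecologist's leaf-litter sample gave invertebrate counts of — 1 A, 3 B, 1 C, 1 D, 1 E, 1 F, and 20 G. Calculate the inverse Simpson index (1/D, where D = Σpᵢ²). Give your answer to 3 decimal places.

1.894

Total N = 1+3+1+1+1+1+20 = 28, so the proportions are 0.035714, 0.107143, 0.035714, 0.035714, 0.035714, 0.035714, 0.714286 (working shown to 6 dp, full precision carried).
D = 0.035714² + 0.107143² + 0.035714² + 0.035714² + 0.035714² + 0.035714² + 0.714286² = 0.001276 + 0.011480 + 0.001276 + 0.001276 + 0.001276 + 0.001276 + 0.510204 = 0.528061.
So 1/D = 1.89372, i.e. 1.894 to 3 decimal places.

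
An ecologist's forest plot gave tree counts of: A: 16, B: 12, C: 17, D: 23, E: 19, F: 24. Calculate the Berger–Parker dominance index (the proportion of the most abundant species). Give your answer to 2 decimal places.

Total N = 16+12+17+23+19+24 = 111, so the proportions are 0.1441, 0.1081, 0.1532, 0.2072, 0.1712, 0.2162 (working shown to 4 dp, full precision carried).
The largest proportion is 0.2162, i.e. d = 0.22 to 2 decimal places.

0.22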